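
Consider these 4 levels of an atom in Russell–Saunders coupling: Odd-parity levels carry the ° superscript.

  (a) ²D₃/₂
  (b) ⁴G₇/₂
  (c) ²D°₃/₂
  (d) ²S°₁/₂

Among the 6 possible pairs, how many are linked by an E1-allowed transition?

1

(a)–(b): forbidden (parity, ΔS, ΔL, ΔJ).
(a)–(c): allowed.
(a)–(d): forbidden (ΔL).
(b)–(c): forbidden (ΔS, ΔL, ΔJ).
(b)–(d): forbidden (ΔS, ΔL, ΔJ).
(c)–(d): forbidden (parity, ΔL).
Allowed pairs: 1 of 6.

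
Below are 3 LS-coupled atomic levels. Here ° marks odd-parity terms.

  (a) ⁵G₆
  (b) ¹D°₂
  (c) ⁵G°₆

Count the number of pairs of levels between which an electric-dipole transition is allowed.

(a)–(b): forbidden (ΔS, ΔL, ΔJ).
(a)–(c): allowed.
(b)–(c): forbidden (parity, ΔS, ΔL, ΔJ).
Allowed pairs: 1 of 3.

1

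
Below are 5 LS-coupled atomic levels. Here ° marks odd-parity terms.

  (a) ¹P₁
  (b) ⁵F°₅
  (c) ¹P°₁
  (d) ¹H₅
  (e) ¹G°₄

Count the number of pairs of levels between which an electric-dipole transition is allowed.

2

(a)–(b): forbidden (ΔS, ΔL, ΔJ).
(a)–(c): allowed.
(a)–(d): forbidden (parity, ΔL, ΔJ).
(a)–(e): forbidden (ΔL, ΔJ).
(b)–(c): forbidden (parity, ΔS, ΔL, ΔJ).
(b)–(d): forbidden (ΔS, ΔL).
(b)–(e): forbidden (parity, ΔS).
(c)–(d): forbidden (ΔL, ΔJ).
(c)–(e): forbidden (parity, ΔL, ΔJ).
(d)–(e): allowed.
Allowed pairs: 2 of 10.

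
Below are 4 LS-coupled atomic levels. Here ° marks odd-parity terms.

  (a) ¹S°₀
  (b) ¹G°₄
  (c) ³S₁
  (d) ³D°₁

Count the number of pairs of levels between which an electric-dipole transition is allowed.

(a)–(b): forbidden (parity, ΔL, ΔJ).
(a)–(c): forbidden (ΔS, ΔL).
(a)–(d): forbidden (parity, ΔS, ΔL).
(b)–(c): forbidden (ΔS, ΔL, ΔJ).
(b)–(d): forbidden (parity, ΔS, ΔL, ΔJ).
(c)–(d): forbidden (ΔL).
Allowed pairs: 0 of 6.

0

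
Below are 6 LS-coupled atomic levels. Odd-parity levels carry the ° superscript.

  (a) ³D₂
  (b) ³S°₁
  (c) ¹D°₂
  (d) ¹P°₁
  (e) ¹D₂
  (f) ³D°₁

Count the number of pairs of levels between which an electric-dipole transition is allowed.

(a)–(b): forbidden (ΔL).
(a)–(c): forbidden (ΔS).
(a)–(d): forbidden (ΔS).
(a)–(e): forbidden (parity, ΔS).
(a)–(f): allowed.
(b)–(c): forbidden (parity, ΔS, ΔL).
(b)–(d): forbidden (parity, ΔS).
(b)–(e): forbidden (ΔS, ΔL).
(b)–(f): forbidden (parity, ΔL).
(c)–(d): forbidden (parity).
(c)–(e): allowed.
(c)–(f): forbidden (parity, ΔS).
(d)–(e): allowed.
(d)–(f): forbidden (parity, ΔS).
(e)–(f): forbidden (ΔS).
Allowed pairs: 3 of 15.

3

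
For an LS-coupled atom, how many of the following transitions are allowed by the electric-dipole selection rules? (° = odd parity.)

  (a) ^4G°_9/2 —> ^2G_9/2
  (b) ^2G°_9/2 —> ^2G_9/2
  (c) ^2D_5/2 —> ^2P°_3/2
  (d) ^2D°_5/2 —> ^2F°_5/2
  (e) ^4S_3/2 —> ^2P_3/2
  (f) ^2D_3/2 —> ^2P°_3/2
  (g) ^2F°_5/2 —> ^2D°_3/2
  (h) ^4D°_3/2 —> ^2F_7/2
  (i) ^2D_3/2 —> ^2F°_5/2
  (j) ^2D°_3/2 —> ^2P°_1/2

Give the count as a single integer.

4

(a) forbidden (ΔS fails)
(b) allowed
(c) allowed
(d) forbidden (parity fails)
(e) forbidden (parity, ΔS fail)
(f) allowed
(g) forbidden (parity fails)
(h) forbidden (ΔS, ΔJ fail)
(i) allowed
(j) forbidden (parity fails)
Total allowed: 4 of 10.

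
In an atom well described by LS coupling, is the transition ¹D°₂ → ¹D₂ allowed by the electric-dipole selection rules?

allowed

Reading off the term symbols: S 0→0, L 2→2, J 2→2, parity odd→even.
Parity must change: odd → even — passes.
ΔS = 0: S: 0 → 0 — passes.
ΔL = 0, ±1 (not L=0↔0): L: 2 → 2, ΔL = +0 — passes.
ΔJ = 0, ±1 (not J=0↔0): J: 2 → 2, ΔJ = +0 — passes.
All four E1 rules are satisfied.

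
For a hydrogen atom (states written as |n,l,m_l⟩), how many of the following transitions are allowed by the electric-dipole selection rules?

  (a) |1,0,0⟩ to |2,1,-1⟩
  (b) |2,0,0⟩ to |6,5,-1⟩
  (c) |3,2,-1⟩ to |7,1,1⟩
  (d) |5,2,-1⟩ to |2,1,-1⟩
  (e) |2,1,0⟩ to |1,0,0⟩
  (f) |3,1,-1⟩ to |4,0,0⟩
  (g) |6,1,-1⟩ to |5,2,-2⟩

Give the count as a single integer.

5

(a) allowed
(b) forbidden — Δl = +5 (E1 requires Δl = ±1)
(c) forbidden — Δm_l = +2 (E1 requires Δm_l = 0, ±1)
(d) allowed
(e) allowed
(f) allowed
(g) allowed
Total allowed: 5 of 7.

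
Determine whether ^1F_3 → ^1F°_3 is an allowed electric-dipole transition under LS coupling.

Initial level: S=0, L=3, J=3, parity even. Final level: S=0, L=3, J=3, parity odd.
Parity must change: even → odd — ✓.
ΔS = 0: S: 0 → 0 — ✓.
ΔL = 0, ±1 (not L=0↔0): L: 3 → 3, ΔL = +0 — ✓.
ΔJ = 0, ±1 (not J=0↔0): J: 3 → 3, ΔJ = +0 — ✓.
All four E1 rules are satisfied.

allowed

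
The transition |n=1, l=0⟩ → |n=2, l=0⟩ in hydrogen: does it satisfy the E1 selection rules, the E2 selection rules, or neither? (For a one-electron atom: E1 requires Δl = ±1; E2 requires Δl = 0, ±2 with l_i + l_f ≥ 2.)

neither

Δl = 0 − 0 = +0; l_i + l_f = 0.
E1 (Δl = ±1): not satisfied.
E2 (Δl = 0,±2, l_i+l_f ≥ 2): not satisfied.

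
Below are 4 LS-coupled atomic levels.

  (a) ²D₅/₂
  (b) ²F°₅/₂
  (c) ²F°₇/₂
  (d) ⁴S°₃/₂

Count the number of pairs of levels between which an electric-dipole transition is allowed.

2

(a)–(b): allowed.
(a)–(c): allowed.
(a)–(d): forbidden (ΔS, ΔL).
(b)–(c): forbidden (parity).
(b)–(d): forbidden (parity, ΔS, ΔL).
(c)–(d): forbidden (parity, ΔS, ΔL, ΔJ).
Allowed pairs: 2 of 6.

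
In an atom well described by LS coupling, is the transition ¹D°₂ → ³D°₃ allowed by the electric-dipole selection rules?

Parity must change: odd → odd — fails.
ΔS = 0: S: 0 → 1 — fails.
ΔL = 0, ±1 (not L=0↔0): L: 2 → 2, ΔL = +0 — passes.
ΔJ = 0, ±1 (not J=0↔0): J: 2 → 3, ΔJ = +1 — passes.
Rule(s) violated: parity, ΔS.

forbidden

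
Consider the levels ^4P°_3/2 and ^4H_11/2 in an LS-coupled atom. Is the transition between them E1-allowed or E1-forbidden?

Parity must change: odd → even — ✓.
ΔS = 0: S: 3/2 → 3/2 — ✓.
ΔL = 0, ±1 (not L=0↔0): L: 1 → 5, ΔL = +4 — ✗.
ΔJ = 0, ±1 (not J=0↔0): J: 3/2 → 11/2, ΔJ = +4 — ✗.
Rule(s) violated: ΔL, ΔJ.

forbidden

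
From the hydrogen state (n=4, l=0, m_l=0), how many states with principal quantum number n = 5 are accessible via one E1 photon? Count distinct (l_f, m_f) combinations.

E1 requires Δl = ±1, so l_f ∈ {-1, 1}; with 0 ≤ l_f ≤ n_f−1 = 4, the allowed l_f values are {1}.
For l_f = 1: m_f ∈ {m_i−1, m_i, m_i+1} ∩ [−1, 1] = {-1, 0, 1} → 3 states.
Total: 3.

3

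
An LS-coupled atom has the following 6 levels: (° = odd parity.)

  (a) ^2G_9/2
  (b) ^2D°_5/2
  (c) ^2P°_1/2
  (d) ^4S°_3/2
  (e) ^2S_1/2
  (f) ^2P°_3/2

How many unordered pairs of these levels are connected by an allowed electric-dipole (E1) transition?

2

(a)–(b): forbidden (ΔL, ΔJ).
(a)–(c): forbidden (ΔL, ΔJ).
(a)–(d): forbidden (ΔS, ΔL, ΔJ).
(a)–(e): forbidden (parity, ΔL, ΔJ).
(a)–(f): forbidden (ΔL, ΔJ).
(b)–(c): forbidden (parity, ΔJ).
(b)–(d): forbidden (parity, ΔS, ΔL).
(b)–(e): forbidden (ΔL, ΔJ).
(b)–(f): forbidden (parity).
(c)–(d): forbidden (parity, ΔS).
(c)–(e): allowed.
(c)–(f): forbidden (parity).
(d)–(e): forbidden (ΔS, ΔL).
(d)–(f): forbidden (parity, ΔS).
(e)–(f): allowed.
Allowed pairs: 2 of 15.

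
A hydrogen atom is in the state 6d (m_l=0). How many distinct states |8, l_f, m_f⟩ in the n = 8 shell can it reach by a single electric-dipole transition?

6

E1 requires Δl = ±1, so l_f ∈ {1, 3}; with 0 ≤ l_f ≤ n_f−1 = 7, the allowed l_f values are {1, 3}.
For l_f = 1: m_f ∈ {m_i−1, m_i, m_i+1} ∩ [−1, 1] = {-1, 0, 1} → 3 states.
For l_f = 3: m_f ∈ {m_i−1, m_i, m_i+1} ∩ [−3, 3] = {-1, 0, 1} → 3 states.
Total: 6.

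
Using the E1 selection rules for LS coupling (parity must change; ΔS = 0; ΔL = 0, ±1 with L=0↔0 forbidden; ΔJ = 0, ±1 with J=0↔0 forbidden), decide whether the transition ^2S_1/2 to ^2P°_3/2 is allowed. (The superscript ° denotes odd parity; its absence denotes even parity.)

Reading off the term symbols: S 1/2→1/2, L 0→1, J 1/2→3/2, parity even→odd.
Parity must change: even → odd — satisfied.
ΔJ = 0, ±1 (not J=0↔0): J: 1/2 → 3/2, ΔJ = +1 — satisfied.
ΔL = 0, ±1 (not L=0↔0): L: 0 → 1, ΔL = +1 — satisfied.
ΔS = 0: S: 1/2 → 1/2 — satisfied.
All four E1 rules are satisfied.

allowed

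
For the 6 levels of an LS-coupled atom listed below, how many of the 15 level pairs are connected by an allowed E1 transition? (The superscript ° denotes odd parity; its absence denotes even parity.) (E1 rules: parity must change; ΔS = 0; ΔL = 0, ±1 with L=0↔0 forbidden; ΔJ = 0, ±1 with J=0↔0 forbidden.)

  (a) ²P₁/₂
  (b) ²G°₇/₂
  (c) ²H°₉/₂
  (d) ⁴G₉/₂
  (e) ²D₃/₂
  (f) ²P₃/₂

0

(a)–(b): forbidden (ΔL, ΔJ).
(a)–(c): forbidden (ΔL, ΔJ).
(a)–(d): forbidden (parity, ΔS, ΔL, ΔJ).
(a)–(e): forbidden (parity).
(a)–(f): forbidden (parity).
(b)–(c): forbidden (parity).
(b)–(d): forbidden (ΔS).
(b)–(e): forbidden (ΔL, ΔJ).
(b)–(f): forbidden (ΔL, ΔJ).
(c)–(d): forbidden (ΔS).
(c)–(e): forbidden (ΔL, ΔJ).
(c)–(f): forbidden (ΔL, ΔJ).
(d)–(e): forbidden (parity, ΔS, ΔL, ΔJ).
(d)–(f): forbidden (parity, ΔS, ΔL, ΔJ).
(e)–(f): forbidden (parity).
Allowed pairs: 0 of 15.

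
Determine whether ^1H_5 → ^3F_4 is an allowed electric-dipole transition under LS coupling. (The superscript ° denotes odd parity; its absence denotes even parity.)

Reading off the term symbols: S 0→1, L 5→3, J 5→4, parity even→even.
Parity must change: even → even — fails.
ΔS = 0: S: 0 → 1 — fails.
ΔL = 0, ±1 (not L=0↔0): L: 5 → 3, ΔL = -2 — fails.
ΔJ = 0, ±1 (not J=0↔0): J: 5 → 4, ΔJ = -1 — passes.
Rule(s) violated: parity, ΔS, ΔL.

forbidden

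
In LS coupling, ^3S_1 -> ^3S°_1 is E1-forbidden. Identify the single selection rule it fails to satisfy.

the L=0 ↔ L=0 exclusion

ΔL = 0, ±1 (not L=0↔0): L: 0 → 0, ΔL = +0 — fails.
Parity must change: even → odd — passes.
ΔS = 0: S: 1 → 1 — passes.
ΔJ = 0, ±1 (not J=0↔0): J: 1 → 1, ΔJ = +0 — passes.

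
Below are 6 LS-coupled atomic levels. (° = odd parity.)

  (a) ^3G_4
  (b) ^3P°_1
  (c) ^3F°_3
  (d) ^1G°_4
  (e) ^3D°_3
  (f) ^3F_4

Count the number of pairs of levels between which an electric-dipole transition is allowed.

3

(a)–(b): forbidden (ΔL, ΔJ).
(a)–(c): allowed.
(a)–(d): forbidden (ΔS).
(a)–(e): forbidden (ΔL).
(a)–(f): forbidden (parity).
(b)–(c): forbidden (parity, ΔL, ΔJ).
(b)–(d): forbidden (parity, ΔS, ΔL, ΔJ).
(b)–(e): forbidden (parity, ΔJ).
(b)–(f): forbidden (ΔL, ΔJ).
(c)–(d): forbidden (parity, ΔS).
(c)–(e): forbidden (parity).
(c)–(f): allowed.
(d)–(e): forbidden (parity, ΔS, ΔL).
(d)–(f): forbidden (ΔS).
(e)–(f): allowed.
Allowed pairs: 3 of 15.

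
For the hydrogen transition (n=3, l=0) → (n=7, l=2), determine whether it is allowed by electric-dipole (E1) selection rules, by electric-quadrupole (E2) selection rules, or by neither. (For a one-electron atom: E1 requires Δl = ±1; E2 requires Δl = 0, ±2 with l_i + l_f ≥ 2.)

E2

Δl = 2 − 0 = +2; l_i + l_f = 2.
E1 (Δl = ±1): not satisfied.
E2 (Δl = 0,±2, l_i+l_f ≥ 2): satisfied.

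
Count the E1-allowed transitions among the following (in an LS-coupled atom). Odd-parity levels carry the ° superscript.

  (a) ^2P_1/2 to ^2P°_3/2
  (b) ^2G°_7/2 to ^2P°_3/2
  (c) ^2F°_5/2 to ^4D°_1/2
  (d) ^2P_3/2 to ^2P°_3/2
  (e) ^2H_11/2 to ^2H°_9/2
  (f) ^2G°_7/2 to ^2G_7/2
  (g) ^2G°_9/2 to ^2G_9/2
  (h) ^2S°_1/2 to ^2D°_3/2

(a) allowed
(b) forbidden (parity, ΔL, ΔJ fail)
(c) forbidden (parity, ΔS, ΔJ fail)
(d) allowed
(e) allowed
(f) allowed
(g) allowed
(h) forbidden (parity, ΔL fail)
Total allowed: 5 of 8.

5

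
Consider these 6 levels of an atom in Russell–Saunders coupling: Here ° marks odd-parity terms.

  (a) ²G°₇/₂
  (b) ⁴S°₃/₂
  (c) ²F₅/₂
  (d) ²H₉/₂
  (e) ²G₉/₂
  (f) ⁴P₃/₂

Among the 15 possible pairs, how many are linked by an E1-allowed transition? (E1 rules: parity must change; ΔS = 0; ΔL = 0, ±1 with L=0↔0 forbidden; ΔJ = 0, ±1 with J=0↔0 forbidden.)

4

(a)–(b): forbidden (parity, ΔS, ΔL, ΔJ).
(a)–(c): allowed.
(a)–(d): allowed.
(a)–(e): allowed.
(a)–(f): forbidden (ΔS, ΔL, ΔJ).
(b)–(c): forbidden (ΔS, ΔL).
(b)–(d): forbidden (ΔS, ΔL, ΔJ).
(b)–(e): forbidden (ΔS, ΔL, ΔJ).
(b)–(f): allowed.
(c)–(d): forbidden (parity, ΔL, ΔJ).
(c)–(e): forbidden (parity, ΔJ).
(c)–(f): forbidden (parity, ΔS, ΔL).
(d)–(e): forbidden (parity).
(d)–(f): forbidden (parity, ΔS, ΔL, ΔJ).
(e)–(f): forbidden (parity, ΔS, ΔL, ΔJ).
Allowed pairs: 4 of 15.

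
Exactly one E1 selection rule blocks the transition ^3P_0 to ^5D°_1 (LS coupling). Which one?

Reading off the term symbols: S 1→2, L 1→2, J 0→1, parity even→odd.
ΔS = 0: S: 1 → 2 — violated.
ΔJ = 0, ±1 (not J=0↔0): J: 0 → 1, ΔJ = +1 — satisfied.
ΔL = 0, ±1 (not L=0↔0): L: 1 → 2, ΔL = +1 — satisfied.
Parity must change: even → odd — satisfied.

the ΔS = 0 rule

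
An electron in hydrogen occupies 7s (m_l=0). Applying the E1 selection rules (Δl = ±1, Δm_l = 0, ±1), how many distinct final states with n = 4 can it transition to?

3

E1 requires Δl = ±1, so l_f ∈ {-1, 1}; with 0 ≤ l_f ≤ n_f−1 = 3, the allowed l_f values are {1}.
For l_f = 1: m_f ∈ {m_i−1, m_i, m_i+1} ∩ [−1, 1] = {-1, 0, 1} → 3 states.
Total: 3.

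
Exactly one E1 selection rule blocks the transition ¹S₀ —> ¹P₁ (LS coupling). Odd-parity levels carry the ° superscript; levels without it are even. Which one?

Reading off the term symbols: S 0→0, L 0→1, J 0→1, parity even→even.
Parity must change: even → even — ✗.
ΔS = 0: S: 0 → 0 — ✓.
ΔL = 0, ±1 (not L=0↔0): L: 0 → 1, ΔL = +1 — ✓.
ΔJ = 0, ±1 (not J=0↔0): J: 0 → 1, ΔJ = +1 — ✓.

parity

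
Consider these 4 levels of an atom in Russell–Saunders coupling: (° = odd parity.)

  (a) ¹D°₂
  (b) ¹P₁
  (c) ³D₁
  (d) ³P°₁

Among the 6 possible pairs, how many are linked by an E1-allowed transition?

2

(a)–(b): allowed.
(a)–(c): forbidden (ΔS).
(a)–(d): forbidden (parity, ΔS).
(b)–(c): forbidden (parity, ΔS).
(b)–(d): forbidden (ΔS).
(c)–(d): allowed.
Allowed pairs: 2 of 6.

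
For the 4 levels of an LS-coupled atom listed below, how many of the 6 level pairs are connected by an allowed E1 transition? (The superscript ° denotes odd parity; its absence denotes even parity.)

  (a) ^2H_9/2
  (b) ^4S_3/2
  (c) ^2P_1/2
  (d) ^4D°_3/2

(a)–(b): forbidden (parity, ΔS, ΔL, ΔJ).
(a)–(c): forbidden (parity, ΔL, ΔJ).
(a)–(d): forbidden (ΔS, ΔL, ΔJ).
(b)–(c): forbidden (parity, ΔS).
(b)–(d): forbidden (ΔL).
(c)–(d): forbidden (ΔS).
Allowed pairs: 0 of 6.

0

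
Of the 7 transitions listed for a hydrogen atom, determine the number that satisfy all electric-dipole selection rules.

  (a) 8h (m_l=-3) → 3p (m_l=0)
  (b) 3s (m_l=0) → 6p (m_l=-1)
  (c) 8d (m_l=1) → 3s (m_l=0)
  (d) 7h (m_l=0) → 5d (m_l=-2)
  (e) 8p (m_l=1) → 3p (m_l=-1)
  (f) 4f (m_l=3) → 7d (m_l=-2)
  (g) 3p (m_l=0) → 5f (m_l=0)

(a) forbidden — Δl = -4 (E1 requires Δl = ±1); Δm_l = +3 (E1 requires Δm_l = 0, ±1)
(b) allowed
(c) forbidden — Δl = -2 (E1 requires Δl = ±1)
(d) forbidden — Δl = -3 (E1 requires Δl = ±1); Δm_l = -2 (E1 requires Δm_l = 0, ±1)
(e) forbidden — Δl = +0 (E1 requires Δl = ±1); Δm_l = -2 (E1 requires Δm_l = 0, ±1)
(f) forbidden — Δm_l = -5 (E1 requires Δm_l = 0, ±1)
(g) forbidden — Δl = +2 (E1 requires Δl = ±1)
Total allowed: 1 of 7.

1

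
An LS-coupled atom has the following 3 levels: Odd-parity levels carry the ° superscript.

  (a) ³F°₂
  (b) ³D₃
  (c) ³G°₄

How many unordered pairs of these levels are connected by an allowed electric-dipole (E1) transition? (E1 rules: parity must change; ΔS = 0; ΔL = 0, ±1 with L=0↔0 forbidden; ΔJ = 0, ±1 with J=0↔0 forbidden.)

(a)–(b): allowed.
(a)–(c): forbidden (parity, ΔJ).
(b)–(c): forbidden (ΔL).
Allowed pairs: 1 of 3.

1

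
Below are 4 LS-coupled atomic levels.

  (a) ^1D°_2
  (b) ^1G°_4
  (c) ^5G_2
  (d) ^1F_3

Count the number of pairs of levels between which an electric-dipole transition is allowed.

2

(a)–(b): forbidden (parity, ΔL, ΔJ).
(a)–(c): forbidden (ΔS, ΔL).
(a)–(d): allowed.
(b)–(c): forbidden (ΔS, ΔJ).
(b)–(d): allowed.
(c)–(d): forbidden (parity, ΔS).
Allowed pairs: 2 of 6.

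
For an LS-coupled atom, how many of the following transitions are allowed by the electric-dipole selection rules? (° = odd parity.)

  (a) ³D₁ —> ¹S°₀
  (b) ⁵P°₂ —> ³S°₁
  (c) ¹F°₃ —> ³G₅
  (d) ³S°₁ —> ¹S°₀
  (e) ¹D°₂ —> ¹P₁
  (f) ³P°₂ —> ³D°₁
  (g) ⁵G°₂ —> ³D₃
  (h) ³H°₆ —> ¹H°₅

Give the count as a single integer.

1

(a) forbidden (ΔS, ΔL fail)
(b) forbidden (parity, ΔS fail)
(c) forbidden (ΔS, ΔJ fail)
(d) forbidden (parity, ΔS, ΔL fail)
(e) allowed
(f) forbidden (parity fails)
(g) forbidden (ΔS, ΔL fail)
(h) forbidden (parity, ΔS fail)
Total allowed: 1 of 8.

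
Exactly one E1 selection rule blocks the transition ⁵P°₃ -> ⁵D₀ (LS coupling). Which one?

Initial level: S=2, L=1, J=3, parity odd. Final level: S=2, L=2, J=0, parity even.
Parity must change: odd → even — satisfied.
ΔS = 0: S: 2 → 2 — satisfied.
ΔL = 0, ±1 (not L=0↔0): L: 1 → 2, ΔL = +1 — satisfied.
ΔJ = 0, ±1 (not J=0↔0): J: 3 → 0, ΔJ = -3 — violated.

the ΔJ = 0, ±1 rule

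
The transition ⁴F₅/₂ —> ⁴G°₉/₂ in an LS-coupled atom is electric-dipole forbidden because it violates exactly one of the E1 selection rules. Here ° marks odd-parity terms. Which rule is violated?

the ΔJ = 0, ±1 rule

Parity must change: even → odd — satisfied.
ΔS = 0: S: 3/2 → 3/2 — satisfied.
ΔL = 0, ±1 (not L=0↔0): L: 3 → 4, ΔL = +1 — satisfied.
ΔJ = 0, ±1 (not J=0↔0): J: 5/2 → 9/2, ΔJ = +2 — violated.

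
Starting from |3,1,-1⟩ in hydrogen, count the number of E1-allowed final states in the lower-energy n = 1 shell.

1

E1 requires Δl = ±1, so l_f ∈ {0, 2}; with 0 ≤ l_f ≤ n_f−1 = 0, the allowed l_f values are {0}.
For l_f = 0: m_f ∈ {m_i−1, m_i, m_i+1} ∩ [−0, 0] = {0} → 1 state.
Total: 1.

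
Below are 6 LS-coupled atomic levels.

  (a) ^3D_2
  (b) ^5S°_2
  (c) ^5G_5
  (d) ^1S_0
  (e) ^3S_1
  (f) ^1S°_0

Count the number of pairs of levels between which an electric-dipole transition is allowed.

(a)–(b): forbidden (ΔS, ΔL).
(a)–(c): forbidden (parity, ΔS, ΔL, ΔJ).
(a)–(d): forbidden (parity, ΔS, ΔL, ΔJ).
(a)–(e): forbidden (parity, ΔL).
(a)–(f): forbidden (ΔS, ΔL, ΔJ).
(b)–(c): forbidden (ΔL, ΔJ).
(b)–(d): forbidden (ΔS, ΔL, ΔJ).
(b)–(e): forbidden (ΔS, ΔL).
(b)–(f): forbidden (parity, ΔS, ΔL, ΔJ).
(c)–(d): forbidden (parity, ΔS, ΔL, ΔJ).
(c)–(e): forbidden (parity, ΔS, ΔL, ΔJ).
(c)–(f): forbidden (ΔS, ΔL, ΔJ).
(d)–(e): forbidden (parity, ΔS, ΔL).
(d)–(f): forbidden (ΔL, ΔJ).
(e)–(f): forbidden (ΔS, ΔL).
Allowed pairs: 0 of 15.

0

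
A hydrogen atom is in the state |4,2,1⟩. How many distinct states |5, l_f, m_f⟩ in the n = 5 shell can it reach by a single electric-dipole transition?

5

E1 requires Δl = ±1, so l_f ∈ {1, 3}; with 0 ≤ l_f ≤ n_f−1 = 4, the allowed l_f values are {1, 3}.
For l_f = 1: m_f ∈ {m_i−1, m_i, m_i+1} ∩ [−1, 1] = {0, 1} → 2 states.
For l_f = 3: m_f ∈ {m_i−1, m_i, m_i+1} ∩ [−3, 3] = {0, 1, 2} → 3 states.
Total: 5.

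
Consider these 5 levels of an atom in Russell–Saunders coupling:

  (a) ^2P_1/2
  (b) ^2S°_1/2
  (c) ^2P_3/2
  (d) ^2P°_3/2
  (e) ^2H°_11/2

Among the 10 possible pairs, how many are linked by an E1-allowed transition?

(a)–(b): allowed.
(a)–(c): forbidden (parity).
(a)–(d): allowed.
(a)–(e): forbidden (ΔL, ΔJ).
(b)–(c): allowed.
(b)–(d): forbidden (parity).
(b)–(e): forbidden (parity, ΔL, ΔJ).
(c)–(d): allowed.
(c)–(e): forbidden (ΔL, ΔJ).
(d)–(e): forbidden (parity, ΔL, ΔJ).
Allowed pairs: 4 of 10.

4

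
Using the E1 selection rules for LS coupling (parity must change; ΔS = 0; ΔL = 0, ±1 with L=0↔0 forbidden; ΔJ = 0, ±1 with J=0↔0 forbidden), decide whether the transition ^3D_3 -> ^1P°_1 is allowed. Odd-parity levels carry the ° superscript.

ΔL = 0, ±1 (not L=0↔0): L: 2 → 1, ΔL = -1 — passes.
Parity must change: even → odd — passes.
ΔS = 0: S: 1 → 0 — fails.
ΔJ = 0, ±1 (not J=0↔0): J: 3 → 1, ΔJ = -2 — fails.
Rule(s) violated: ΔS, ΔJ.

forbidden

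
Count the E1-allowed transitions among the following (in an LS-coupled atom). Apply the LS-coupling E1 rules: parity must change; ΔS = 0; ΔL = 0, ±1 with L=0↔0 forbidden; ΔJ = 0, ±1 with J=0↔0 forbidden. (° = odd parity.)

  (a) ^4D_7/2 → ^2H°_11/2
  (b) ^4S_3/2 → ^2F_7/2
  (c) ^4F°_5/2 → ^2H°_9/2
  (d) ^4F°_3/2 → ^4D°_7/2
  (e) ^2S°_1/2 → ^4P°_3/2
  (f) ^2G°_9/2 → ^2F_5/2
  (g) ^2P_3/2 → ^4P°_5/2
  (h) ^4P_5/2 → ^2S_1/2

(a) forbidden (ΔS, ΔL, ΔJ fail)
(b) forbidden (parity, ΔS, ΔL, ΔJ fail)
(c) forbidden (parity, ΔS, ΔL, ΔJ fail)
(d) forbidden (parity, ΔJ fail)
(e) forbidden (parity, ΔS fail)
(f) forbidden (ΔJ fails)
(g) forbidden (ΔS fails)
(h) forbidden (parity, ΔS, ΔJ fail)
Total allowed: 0 of 8.

0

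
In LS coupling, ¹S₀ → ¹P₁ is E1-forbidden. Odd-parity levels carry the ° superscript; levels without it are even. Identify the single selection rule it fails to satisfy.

Reading off the term symbols: S 0→0, L 0→1, J 0→1, parity even→even.
ΔL = 0, ±1 (not L=0↔0): L: 0 → 1, ΔL = +1 — passes.
Parity must change: even → even — fails.
ΔS = 0: S: 0 → 0 — passes.
ΔJ = 0, ±1 (not J=0↔0): J: 0 → 1, ΔJ = +1 — passes.

parity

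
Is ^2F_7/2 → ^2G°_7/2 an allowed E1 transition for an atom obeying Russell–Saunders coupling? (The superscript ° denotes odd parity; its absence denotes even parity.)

allowed

Initial level: S=1/2, L=3, J=7/2, parity even. Final level: S=1/2, L=4, J=7/2, parity odd.
Parity must change: even → odd — ok.
ΔS = 0: S: 1/2 → 1/2 — ok.
ΔL = 0, ±1 (not L=0↔0): L: 3 → 4, ΔL = +1 — ok.
ΔJ = 0, ±1 (not J=0↔0): J: 7/2 → 7/2, ΔJ = +0 — ok.
All four E1 rules are satisfied.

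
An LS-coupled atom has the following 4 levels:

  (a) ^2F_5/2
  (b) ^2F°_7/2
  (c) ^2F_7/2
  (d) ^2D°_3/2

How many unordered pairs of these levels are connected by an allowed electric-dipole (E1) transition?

3

(a)–(b): allowed.
(a)–(c): forbidden (parity).
(a)–(d): allowed.
(b)–(c): allowed.
(b)–(d): forbidden (parity, ΔJ).
(c)–(d): forbidden (ΔJ).
Allowed pairs: 3 of 6.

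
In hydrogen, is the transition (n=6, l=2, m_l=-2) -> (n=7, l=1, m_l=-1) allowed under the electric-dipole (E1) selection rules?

allowed

Initial l = 2, final l = 1, so Δl = -1. E1 requires Δl = ±1: ok.
m_l: -2 → -1 (Δm_l = +1). |Δm_l| ≤ 1 ok.
All E1 selection rules are satisfied.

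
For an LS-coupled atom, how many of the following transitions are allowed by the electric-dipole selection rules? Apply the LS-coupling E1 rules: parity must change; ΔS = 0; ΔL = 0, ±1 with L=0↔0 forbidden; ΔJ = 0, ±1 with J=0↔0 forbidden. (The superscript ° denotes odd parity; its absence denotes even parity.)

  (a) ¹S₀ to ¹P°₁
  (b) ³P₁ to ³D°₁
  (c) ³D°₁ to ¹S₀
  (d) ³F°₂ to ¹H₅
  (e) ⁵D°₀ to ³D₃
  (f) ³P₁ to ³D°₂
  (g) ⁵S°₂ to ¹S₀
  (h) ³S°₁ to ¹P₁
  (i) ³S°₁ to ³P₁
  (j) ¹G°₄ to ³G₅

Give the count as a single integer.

(a) allowed
(b) allowed
(c) forbidden (ΔS, ΔL fail)
(d) forbidden (ΔS, ΔL, ΔJ fail)
(e) forbidden (ΔS, ΔJ fail)
(f) allowed
(g) forbidden (ΔS, ΔL, ΔJ fail)
(h) forbidden (ΔS fails)
(i) allowed
(j) forbidden (ΔS fails)
Total allowed: 4 of 10.

4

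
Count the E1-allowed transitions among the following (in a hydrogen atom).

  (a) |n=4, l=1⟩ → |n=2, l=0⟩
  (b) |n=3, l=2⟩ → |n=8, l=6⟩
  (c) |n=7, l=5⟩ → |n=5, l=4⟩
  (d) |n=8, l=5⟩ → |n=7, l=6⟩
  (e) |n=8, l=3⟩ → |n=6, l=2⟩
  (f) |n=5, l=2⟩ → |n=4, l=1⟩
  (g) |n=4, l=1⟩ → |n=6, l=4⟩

(a) allowed
(b) forbidden — Δl = +4 (E1 requires Δl = ±1)
(c) allowed
(d) allowed
(e) allowed
(f) allowed
(g) forbidden — Δl = +3 (E1 requires Δl = ±1)
Total allowed: 5 of 7.

5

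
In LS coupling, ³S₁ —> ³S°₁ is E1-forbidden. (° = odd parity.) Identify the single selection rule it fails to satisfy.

the L=0 ↔ L=0 exclusion

Initial level: S=1, L=0, J=1, parity even. Final level: S=1, L=0, J=1, parity odd.
Parity must change: even → odd — ok.
ΔS = 0: S: 1 → 1 — ok.
ΔL = 0, ±1 (not L=0↔0): L: 0 → 0, ΔL = +0 — fails.
ΔJ = 0, ±1 (not J=0↔0): J: 1 → 1, ΔJ = +0 — ok.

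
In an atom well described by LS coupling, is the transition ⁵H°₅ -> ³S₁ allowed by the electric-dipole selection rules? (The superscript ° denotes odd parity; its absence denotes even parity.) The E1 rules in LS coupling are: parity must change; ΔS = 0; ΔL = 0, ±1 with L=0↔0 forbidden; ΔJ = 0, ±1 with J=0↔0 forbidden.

forbidden

ΔJ = 0, ±1 (not J=0↔0): J: 5 → 1, ΔJ = -4 — fails.
Parity must change: odd → even — ok.
ΔL = 0, ±1 (not L=0↔0): L: 5 → 0, ΔL = -5 — fails.
ΔS = 0: S: 2 → 1 — fails.
Rule(s) violated: ΔS, ΔL, ΔJ.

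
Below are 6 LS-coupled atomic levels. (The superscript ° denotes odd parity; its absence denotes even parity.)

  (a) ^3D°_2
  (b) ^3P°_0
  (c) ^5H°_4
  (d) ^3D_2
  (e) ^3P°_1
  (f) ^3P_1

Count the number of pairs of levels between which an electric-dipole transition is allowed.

(a)–(b): forbidden (parity, ΔJ).
(a)–(c): forbidden (parity, ΔS, ΔL, ΔJ).
(a)–(d): allowed.
(a)–(e): forbidden (parity).
(a)–(f): allowed.
(b)–(c): forbidden (parity, ΔS, ΔL, ΔJ).
(b)–(d): forbidden (ΔJ).
(b)–(e): forbidden (parity).
(b)–(f): allowed.
(c)–(d): forbidden (ΔS, ΔL, ΔJ).
(c)–(e): forbidden (parity, ΔS, ΔL, ΔJ).
(c)–(f): forbidden (ΔS, ΔL, ΔJ).
(d)–(e): allowed.
(d)–(f): forbidden (parity).
(e)–(f): allowed.
Allowed pairs: 5 of 15.

5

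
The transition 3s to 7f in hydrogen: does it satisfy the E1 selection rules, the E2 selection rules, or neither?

neither

Δl = 3 − 0 = +3; l_i + l_f = 3.
E1 (Δl = ±1): not satisfied.
E2 (Δl = 0,±2, l_i+l_f ≥ 2): not satisfied.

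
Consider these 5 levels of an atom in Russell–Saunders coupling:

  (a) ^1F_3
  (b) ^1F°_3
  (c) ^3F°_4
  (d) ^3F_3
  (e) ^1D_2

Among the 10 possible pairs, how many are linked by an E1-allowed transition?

3

(a)–(b): allowed.
(a)–(c): forbidden (ΔS).
(a)–(d): forbidden (parity, ΔS).
(a)–(e): forbidden (parity).
(b)–(c): forbidden (parity, ΔS).
(b)–(d): forbidden (ΔS).
(b)–(e): allowed.
(c)–(d): allowed.
(c)–(e): forbidden (ΔS, ΔJ).
(d)–(e): forbidden (parity, ΔS).
Allowed pairs: 3 of 10.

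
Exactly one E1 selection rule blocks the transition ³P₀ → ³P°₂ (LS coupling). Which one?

Initial level: S=1, L=1, J=0, parity even. Final level: S=1, L=1, J=2, parity odd.
Parity must change: even → odd — satisfied.
ΔS = 0: S: 1 → 1 — satisfied.
ΔL = 0, ±1 (not L=0↔0): L: 1 → 1, ΔL = +0 — satisfied.
ΔJ = 0, ±1 (not J=0↔0): J: 0 → 2, ΔJ = +2 — violated.

the ΔJ = 0, ±1 rule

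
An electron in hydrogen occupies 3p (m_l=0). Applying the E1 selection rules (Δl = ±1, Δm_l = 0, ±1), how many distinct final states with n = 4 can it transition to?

E1 requires Δl = ±1, so l_f ∈ {0, 2}; with 0 ≤ l_f ≤ n_f−1 = 3, the allowed l_f values are {0, 2}.
For l_f = 0: m_f ∈ {m_i−1, m_i, m_i+1} ∩ [−0, 0] = {0} → 1 state.
For l_f = 2: m_f ∈ {m_i−1, m_i, m_i+1} ∩ [−2, 2] = {-1, 0, 1} → 3 states.
Total: 4.

4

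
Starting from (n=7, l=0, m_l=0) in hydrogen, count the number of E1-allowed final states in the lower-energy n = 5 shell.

E1 requires Δl = ±1, so l_f ∈ {-1, 1}; with 0 ≤ l_f ≤ n_f−1 = 4, the allowed l_f values are {1}.
For l_f = 1: m_f ∈ {m_i−1, m_i, m_i+1} ∩ [−1, 1] = {-1, 0, 1} → 3 states.
Total: 3.

3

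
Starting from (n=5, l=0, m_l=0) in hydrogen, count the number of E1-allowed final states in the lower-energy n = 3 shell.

3

E1 requires Δl = ±1, so l_f ∈ {-1, 1}; with 0 ≤ l_f ≤ n_f−1 = 2, the allowed l_f values are {1}.
For l_f = 1: m_f ∈ {m_i−1, m_i, m_i+1} ∩ [−1, 1] = {-1, 0, 1} → 3 states.
Total: 3.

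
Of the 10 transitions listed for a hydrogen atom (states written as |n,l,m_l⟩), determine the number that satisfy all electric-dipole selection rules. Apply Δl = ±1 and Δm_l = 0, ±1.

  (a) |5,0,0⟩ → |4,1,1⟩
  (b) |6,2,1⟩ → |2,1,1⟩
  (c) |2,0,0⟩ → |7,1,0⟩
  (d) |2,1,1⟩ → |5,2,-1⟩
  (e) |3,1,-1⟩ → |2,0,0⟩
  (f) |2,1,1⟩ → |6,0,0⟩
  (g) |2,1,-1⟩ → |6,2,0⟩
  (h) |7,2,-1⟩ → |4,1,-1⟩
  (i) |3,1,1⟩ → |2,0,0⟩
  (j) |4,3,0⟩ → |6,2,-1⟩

9

(a) allowed
(b) allowed
(c) allowed
(d) forbidden — Δm_l = -2 (E1 requires Δm_l = 0, ±1)
(e) allowed
(f) allowed
(g) allowed
(h) allowed
(i) allowed
(j) allowed
Total allowed: 9 of 10.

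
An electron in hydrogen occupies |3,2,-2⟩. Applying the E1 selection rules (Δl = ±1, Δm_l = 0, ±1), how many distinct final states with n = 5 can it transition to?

4

E1 requires Δl = ±1, so l_f ∈ {1, 3}; with 0 ≤ l_f ≤ n_f−1 = 4, the allowed l_f values are {1, 3}.
For l_f = 1: m_f ∈ {m_i−1, m_i, m_i+1} ∩ [−1, 1] = {-1} → 1 state.
For l_f = 3: m_f ∈ {m_i−1, m_i, m_i+1} ∩ [−3, 3] = {-3, -2, -1} → 3 states.
Total: 4.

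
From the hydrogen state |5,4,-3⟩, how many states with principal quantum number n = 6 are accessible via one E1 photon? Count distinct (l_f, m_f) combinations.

E1 requires Δl = ±1, so l_f ∈ {3, 5}; with 0 ≤ l_f ≤ n_f−1 = 5, the allowed l_f values are {3, 5}.
For l_f = 3: m_f ∈ {m_i−1, m_i, m_i+1} ∩ [−3, 3] = {-3, -2} → 2 states.
For l_f = 5: m_f ∈ {m_i−1, m_i, m_i+1} ∩ [−5, 5] = {-4, -3, -2} → 3 states.
Total: 5.

5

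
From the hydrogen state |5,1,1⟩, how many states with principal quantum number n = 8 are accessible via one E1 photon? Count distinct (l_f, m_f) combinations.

4

E1 requires Δl = ±1, so l_f ∈ {0, 2}; with 0 ≤ l_f ≤ n_f−1 = 7, the allowed l_f values are {0, 2}.
For l_f = 0: m_f ∈ {m_i−1, m_i, m_i+1} ∩ [−0, 0] = {0} → 1 state.
For l_f = 2: m_f ∈ {m_i−1, m_i, m_i+1} ∩ [−2, 2] = {0, 1, 2} → 3 states.
Total: 4.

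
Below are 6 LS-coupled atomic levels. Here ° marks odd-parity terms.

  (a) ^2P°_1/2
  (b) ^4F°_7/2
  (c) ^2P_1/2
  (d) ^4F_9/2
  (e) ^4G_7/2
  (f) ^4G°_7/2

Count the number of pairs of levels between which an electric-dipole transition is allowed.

5

(a)–(b): forbidden (parity, ΔS, ΔL, ΔJ).
(a)–(c): allowed.
(a)–(d): forbidden (ΔS, ΔL, ΔJ).
(a)–(e): forbidden (ΔS, ΔL, ΔJ).
(a)–(f): forbidden (parity, ΔS, ΔL, ΔJ).
(b)–(c): forbidden (ΔS, ΔL, ΔJ).
(b)–(d): allowed.
(b)–(e): allowed.
(b)–(f): forbidden (parity).
(c)–(d): forbidden (parity, ΔS, ΔL, ΔJ).
(c)–(e): forbidden (parity, ΔS, ΔL, ΔJ).
(c)–(f): forbidden (ΔS, ΔL, ΔJ).
(d)–(e): forbidden (parity).
(d)–(f): allowed.
(e)–(f): allowed.
Allowed pairs: 5 of 15.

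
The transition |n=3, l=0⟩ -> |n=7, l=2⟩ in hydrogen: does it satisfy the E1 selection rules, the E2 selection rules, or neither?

Δl = 2 − 0 = +2; l_i + l_f = 2.
E1 (Δl = ±1): not satisfied.
E2 (Δl = 0,±2, l_i+l_f ≥ 2): satisfied.

E2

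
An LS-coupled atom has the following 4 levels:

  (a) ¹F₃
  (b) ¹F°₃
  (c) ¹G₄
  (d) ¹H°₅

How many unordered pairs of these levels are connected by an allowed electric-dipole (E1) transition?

3

(a)–(b): allowed.
(a)–(c): forbidden (parity).
(a)–(d): forbidden (ΔL, ΔJ).
(b)–(c): allowed.
(b)–(d): forbidden (parity, ΔL, ΔJ).
(c)–(d): allowed.
Allowed pairs: 3 of 6.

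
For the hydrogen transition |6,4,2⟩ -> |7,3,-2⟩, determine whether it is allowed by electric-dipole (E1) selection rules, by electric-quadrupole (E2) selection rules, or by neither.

Δl = 3 − 4 = -1; l_i + l_f = 7.
Δm_l = -4.
E1 (Δl = ±1, |Δm_l| ≤ 1): not satisfied.
E2 (Δl = 0,±2, l_i+l_f ≥ 2, |Δm_l| ≤ 2): not satisfied.

neither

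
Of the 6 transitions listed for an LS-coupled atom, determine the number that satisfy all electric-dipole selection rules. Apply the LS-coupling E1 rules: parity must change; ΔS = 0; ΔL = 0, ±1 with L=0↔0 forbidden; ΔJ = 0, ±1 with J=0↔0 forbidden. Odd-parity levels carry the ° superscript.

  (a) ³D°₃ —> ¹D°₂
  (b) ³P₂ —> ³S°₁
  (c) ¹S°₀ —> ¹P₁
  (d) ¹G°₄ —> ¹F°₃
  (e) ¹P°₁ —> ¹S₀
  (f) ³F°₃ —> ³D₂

(a) forbidden (parity, ΔS fail)
(b) allowed
(c) allowed
(d) forbidden (parity fails)
(e) allowed
(f) allowed
Total allowed: 4 of 6.

4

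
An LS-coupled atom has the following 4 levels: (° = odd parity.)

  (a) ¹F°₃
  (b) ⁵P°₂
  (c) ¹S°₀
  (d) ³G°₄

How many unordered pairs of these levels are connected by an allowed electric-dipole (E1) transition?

0

(a)–(b): forbidden (parity, ΔS, ΔL).
(a)–(c): forbidden (parity, ΔL, ΔJ).
(a)–(d): forbidden (parity, ΔS).
(b)–(c): forbidden (parity, ΔS, ΔJ).
(b)–(d): forbidden (parity, ΔS, ΔL, ΔJ).
(c)–(d): forbidden (parity, ΔS, ΔL, ΔJ).
Allowed pairs: 0 of 6.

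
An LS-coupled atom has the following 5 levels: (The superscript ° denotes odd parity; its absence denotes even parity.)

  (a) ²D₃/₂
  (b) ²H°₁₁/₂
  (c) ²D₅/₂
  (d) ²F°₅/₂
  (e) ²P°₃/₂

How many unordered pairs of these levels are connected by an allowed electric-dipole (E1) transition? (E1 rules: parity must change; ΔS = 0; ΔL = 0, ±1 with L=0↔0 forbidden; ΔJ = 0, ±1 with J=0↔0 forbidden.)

(a)–(b): forbidden (ΔL, ΔJ).
(a)–(c): forbidden (parity).
(a)–(d): allowed.
(a)–(e): allowed.
(b)–(c): forbidden (ΔL, ΔJ).
(b)–(d): forbidden (parity, ΔL, ΔJ).
(b)–(e): forbidden (parity, ΔL, ΔJ).
(c)–(d): allowed.
(c)–(e): allowed.
(d)–(e): forbidden (parity, ΔL).
Allowed pairs: 4 of 10.

4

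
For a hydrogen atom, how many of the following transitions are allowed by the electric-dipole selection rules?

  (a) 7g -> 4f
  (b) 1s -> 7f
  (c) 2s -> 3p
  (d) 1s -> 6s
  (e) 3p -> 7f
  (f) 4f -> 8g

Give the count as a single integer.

3

(a) allowed
(b) forbidden — Δl = +3 (E1 requires Δl = ±1)
(c) allowed
(d) forbidden — Δl = +0 (E1 requires Δl = ±1)
(e) forbidden — Δl = +2 (E1 requires Δl = ±1)
(f) allowed
Total allowed: 3 of 6.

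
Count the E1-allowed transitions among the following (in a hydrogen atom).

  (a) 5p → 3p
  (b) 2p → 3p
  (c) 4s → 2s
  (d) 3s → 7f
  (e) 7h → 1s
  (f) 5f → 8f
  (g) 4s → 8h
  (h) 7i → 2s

(a) forbidden — Δl = +0 (E1 requires Δl = ±1)
(b) forbidden — Δl = +0 (E1 requires Δl = ±1)
(c) forbidden — Δl = +0 (E1 requires Δl = ±1)
(d) forbidden — Δl = +3 (E1 requires Δl = ±1)
(e) forbidden — Δl = -5 (E1 requires Δl = ±1)
(f) forbidden — Δl = +0 (E1 requires Δl = ±1)
(g) forbidden — Δl = +5 (E1 requires Δl = ±1)
(h) forbidden — Δl = -6 (E1 requires Δl = ±1)
Total allowed: 0 of 8.

0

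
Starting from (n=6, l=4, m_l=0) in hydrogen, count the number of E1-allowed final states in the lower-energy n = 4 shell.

3

E1 requires Δl = ±1, so l_f ∈ {3, 5}; with 0 ≤ l_f ≤ n_f−1 = 3, the allowed l_f values are {3}.
For l_f = 3: m_f ∈ {m_i−1, m_i, m_i+1} ∩ [−3, 3] = {-1, 0, 1} → 3 states.
Total: 3.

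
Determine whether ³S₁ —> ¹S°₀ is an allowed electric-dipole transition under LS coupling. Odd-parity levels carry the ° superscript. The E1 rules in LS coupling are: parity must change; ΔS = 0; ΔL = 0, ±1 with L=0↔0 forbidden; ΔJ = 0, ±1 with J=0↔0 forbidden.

forbidden

Reading off the term symbols: S 1→0, L 0→0, J 1→0, parity even→odd.
Parity must change: even → odd — ✓.
ΔS = 0: S: 1 → 0 — ✗.
ΔL = 0, ±1 (not L=0↔0): L: 0 → 0, ΔL = +0 — ✗.
ΔJ = 0, ±1 (not J=0↔0): J: 1 → 0, ΔJ = -1 — ✓.
Rule(s) violated: ΔS, ΔL.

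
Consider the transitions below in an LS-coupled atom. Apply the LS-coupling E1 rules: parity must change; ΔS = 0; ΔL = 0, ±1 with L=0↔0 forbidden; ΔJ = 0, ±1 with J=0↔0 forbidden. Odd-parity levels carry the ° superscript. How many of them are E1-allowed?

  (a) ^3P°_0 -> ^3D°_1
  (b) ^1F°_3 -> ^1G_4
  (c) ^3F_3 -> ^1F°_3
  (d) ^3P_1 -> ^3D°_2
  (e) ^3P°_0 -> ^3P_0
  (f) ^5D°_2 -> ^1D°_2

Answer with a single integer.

2

(a) forbidden (parity fails)
(b) allowed
(c) forbidden (ΔS fails)
(d) allowed
(e) forbidden (ΔJ fails)
(f) forbidden (parity, ΔS fail)
Total allowed: 2 of 6.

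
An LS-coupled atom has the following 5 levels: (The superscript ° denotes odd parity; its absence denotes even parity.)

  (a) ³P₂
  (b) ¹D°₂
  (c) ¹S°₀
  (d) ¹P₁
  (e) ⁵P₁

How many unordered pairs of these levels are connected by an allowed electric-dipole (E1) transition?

(a)–(b): forbidden (ΔS).
(a)–(c): forbidden (ΔS, ΔJ).
(a)–(d): forbidden (parity, ΔS).
(a)–(e): forbidden (parity, ΔS).
(b)–(c): forbidden (parity, ΔL, ΔJ).
(b)–(d): allowed.
(b)–(e): forbidden (ΔS).
(c)–(d): allowed.
(c)–(e): forbidden (ΔS).
(d)–(e): forbidden (parity, ΔS).
Allowed pairs: 2 of 10.

2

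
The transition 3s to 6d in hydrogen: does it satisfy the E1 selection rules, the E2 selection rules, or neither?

E2

Δl = 2 − 0 = +2; l_i + l_f = 2.
E1 (Δl = ±1): not satisfied.
E2 (Δl = 0,±2, l_i+l_f ≥ 2): satisfied.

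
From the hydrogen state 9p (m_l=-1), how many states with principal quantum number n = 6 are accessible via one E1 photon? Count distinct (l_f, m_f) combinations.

4

E1 requires Δl = ±1, so l_f ∈ {0, 2}; with 0 ≤ l_f ≤ n_f−1 = 5, the allowed l_f values are {0, 2}.
For l_f = 0: m_f ∈ {m_i−1, m_i, m_i+1} ∩ [−0, 0] = {0} → 1 state.
For l_f = 2: m_f ∈ {m_i−1, m_i, m_i+1} ∩ [−2, 2] = {-2, -1, 0} → 3 states.
Total: 4.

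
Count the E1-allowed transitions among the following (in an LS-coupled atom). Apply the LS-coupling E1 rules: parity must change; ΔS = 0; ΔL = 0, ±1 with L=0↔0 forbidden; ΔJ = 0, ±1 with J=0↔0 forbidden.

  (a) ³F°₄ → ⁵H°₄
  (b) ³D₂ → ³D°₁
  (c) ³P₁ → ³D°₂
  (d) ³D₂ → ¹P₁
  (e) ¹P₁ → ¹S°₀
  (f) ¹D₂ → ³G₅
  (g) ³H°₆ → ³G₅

4

(a) forbidden (parity, ΔS, ΔL fail)
(b) allowed
(c) allowed
(d) forbidden (parity, ΔS fail)
(e) allowed
(f) forbidden (parity, ΔS, ΔL, ΔJ fail)
(g) allowed
Total allowed: 4 of 7.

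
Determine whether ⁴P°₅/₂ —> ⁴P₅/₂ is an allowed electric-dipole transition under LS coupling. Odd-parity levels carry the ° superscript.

ΔS = 0: S: 3/2 → 3/2 — satisfied.
ΔL = 0, ±1 (not L=0↔0): L: 1 → 1, ΔL = +0 — satisfied.
Parity must change: odd → even — satisfied.
ΔJ = 0, ±1 (not J=0↔0): J: 5/2 → 5/2, ΔJ = +0 — satisfied.
All four E1 rules are satisfied.

allowed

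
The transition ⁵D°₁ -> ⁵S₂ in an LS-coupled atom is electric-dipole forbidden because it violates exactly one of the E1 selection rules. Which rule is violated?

the ΔL = 0, ±1 rule

ΔJ = 0, ±1 (not J=0↔0): J: 1 → 2, ΔJ = +1 — ok.
ΔS = 0: S: 2 → 2 — ok.
ΔL = 0, ±1 (not L=0↔0): L: 2 → 0, ΔL = -2 — fails.
Parity must change: odd → even — ok.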